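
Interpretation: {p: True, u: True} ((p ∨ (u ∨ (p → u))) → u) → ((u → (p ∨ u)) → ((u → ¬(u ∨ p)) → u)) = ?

Substituting p=True, u=True:
p → u = True → True = True
u ∨ (p → u) = True ∨ True = True
p ∨ (u ∨ (p → u)) = True ∨ True = True
(p ∨ (u ∨ (p → u))) → u = True → True = True
p ∨ u = True ∨ True = True
u → (p ∨ u) = True → True = True
u ∨ p = True ∨ True = True
¬(u ∨ p) = ¬True = False
u → ¬(u ∨ p) = True → False = False
(u → ¬(u ∨ p)) → u = False → True = True
(u → (p ∨ u)) → ((u → ¬(u ∨ p)) → u) = True → True = True
((p ∨ (u ∨ (p → u))) → u) → ((u → (p ∨ u)) → ((u → ¬(u ∨ p)) → u)) = True → True = True

True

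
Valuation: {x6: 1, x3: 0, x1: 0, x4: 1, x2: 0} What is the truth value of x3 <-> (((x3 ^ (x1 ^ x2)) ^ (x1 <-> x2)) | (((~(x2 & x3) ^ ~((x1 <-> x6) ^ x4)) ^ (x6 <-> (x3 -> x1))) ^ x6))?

x1 ^ x2 = 0 ^ 0 = 0
x3 ^ (x1 ^ x2) = 0 ^ 0 = 0
x1 <-> x2 = 0 <-> 0 = 1
(x3 ^ (x1 ^ x2)) ^ (x1 <-> x2) = 0 ^ 1 = 1
x2 & x3 = 0 & 0 = 0
~(x2 & x3) = ~0 = 1
x1 <-> x6 = 0 <-> 1 = 0
(x1 <-> x6) ^ x4 = 0 ^ 1 = 1
~((x1 <-> x6) ^ x4) = ~1 = 0
~(x2 & x3) ^ ~((x1 <-> x6) ^ x4) = 1 ^ 0 = 1
x3 -> x1 = 0 -> 0 = 1
x6 <-> (x3 -> x1) = 1 <-> 1 = 1
(~(x2 & x3) ^ ~((x1 <-> x6) ^ x4)) ^ (x6 <-> (x3 -> x1)) = 1 ^ 1 = 0
((~(x2 & x3) ^ ~((x1 <-> x6) ^ x4)) ^ (x6 <-> (x3 -> x1))) ^ x6 = 0 ^ 1 = 1
((x3 ^ (x1 ^ x2)) ^ (x1 <-> x2)) | (((~(x2 & x3) ^ ~((x1 <-> x6) ^ x4)) ^ (x6 <-> (x3 -> x1))) ^ x6) = 1 | 1 = 1
x3 <-> (((x3 ^ (x1 ^ x2)) ^ (x1 <-> x2)) | (((~(x2 & x3) ^ ~((x1 <-> x6) ^ x4)) ^ (x6 <-> (x3 -> x1))) ^ x6)) = 0 <-> 1 = 0

0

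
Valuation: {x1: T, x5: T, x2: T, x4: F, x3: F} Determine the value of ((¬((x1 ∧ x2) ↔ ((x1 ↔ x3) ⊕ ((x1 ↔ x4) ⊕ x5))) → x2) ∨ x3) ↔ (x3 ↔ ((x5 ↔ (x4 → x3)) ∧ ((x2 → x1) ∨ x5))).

F

x1 ∧ x2 = T ∧ T = T
x1 ↔ x3 = T ↔ F = F
x1 ↔ x4 = T ↔ F = F
(x1 ↔ x4) ⊕ x5 = F ⊕ T = T
(x1 ↔ x3) ⊕ ((x1 ↔ x4) ⊕ x5) = F ⊕ T = T
(x1 ∧ x2) ↔ ((x1 ↔ x3) ⊕ ((x1 ↔ x4) ⊕ x5)) = T ↔ T = T
¬((x1 ∧ x2) ↔ ((x1 ↔ x3) ⊕ ((x1 ↔ x4) ⊕ x5))) = ¬T = F
¬((x1 ∧ x2) ↔ ((x1 ↔ x3) ⊕ ((x1 ↔ x4) ⊕ x5))) → x2 = F → T = T
(¬((x1 ∧ x2) ↔ ((x1 ↔ x3) ⊕ ((x1 ↔ x4) ⊕ x5))) → x2) ∨ x3 = T ∨ F = T
x4 → x3 = F → F = T
x5 ↔ (x4 → x3) = T ↔ T = T
x2 → x1 = T → T = T
(x2 → x1) ∨ x5 = T ∨ T = T
(x5 ↔ (x4 → x3)) ∧ ((x2 → x1) ∨ x5) = T ∧ T = T
x3 ↔ ((x5 ↔ (x4 → x3)) ∧ ((x2 → x1) ∨ x5)) = F ↔ T = F
((¬((x1 ∧ x2) ↔ ((x1 ↔ x3) ⊕ ((x1 ↔ x4) ⊕ x5))) → x2) ∨ x3) ↔ (x3 ↔ ((x5 ↔ (x4 → x3)) ∧ ((x2 → x1) ∨ x5))) = T ↔ F = F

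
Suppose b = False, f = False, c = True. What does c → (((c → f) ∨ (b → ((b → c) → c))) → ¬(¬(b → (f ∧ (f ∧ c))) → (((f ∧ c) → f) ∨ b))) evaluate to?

c → f = True → False = False
b → c = False → True = True
(b → c) → c = True → True = True
b → ((b → c) → c) = False → True = True
(c → f) ∨ (b → ((b → c) → c)) = False ∨ True = True
f ∧ c = False ∧ True = False
f ∧ (f ∧ c) = False ∧ False = False
b → (f ∧ (f ∧ c)) = False → False = True
¬(b → (f ∧ (f ∧ c))) = ¬True = False
f ∧ c = False ∧ True = False
(f ∧ c) → f = False → False = True
((f ∧ c) → f) ∨ b = True ∨ False = True
¬(b → (f ∧ (f ∧ c))) → (((f ∧ c) → f) ∨ b) = False → True = True
¬(¬(b → (f ∧ (f ∧ c))) → (((f ∧ c) → f) ∨ b)) = ¬True = False
((c → f) ∨ (b → ((b → c) → c))) → ¬(¬(b → (f ∧ (f ∧ c))) → (((f ∧ c) → f) ∨ b)) = True → False = False
c → (((c → f) ∨ (b → ((b → c) → c))) → ¬(¬(b → (f ∧ (f ∧ c))) → (((f ∧ c) → f) ∨ b))) = True → False = False

False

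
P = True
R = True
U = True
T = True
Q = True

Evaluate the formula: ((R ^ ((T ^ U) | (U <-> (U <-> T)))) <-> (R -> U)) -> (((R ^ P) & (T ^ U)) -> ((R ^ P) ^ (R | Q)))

True

T ^ U = True ^ True = False
U <-> T = True <-> True = True
U <-> (U <-> T) = True <-> True = True
(T ^ U) | (U <-> (U <-> T)) = False | True = True
R ^ ((T ^ U) | (U <-> (U <-> T))) = True ^ True = False
R -> U = True -> True = True
(R ^ ((T ^ U) | (U <-> (U <-> T)))) <-> (R -> U) = False <-> True = False
R ^ P = True ^ True = False
T ^ U = True ^ True = False
(R ^ P) & (T ^ U) = False & False = False
R ^ P = True ^ True = False
R | Q = True | True = True
(R ^ P) ^ (R | Q) = False ^ True = True
((R ^ P) & (T ^ U)) -> ((R ^ P) ^ (R | Q)) = False -> True = True
((R ^ ((T ^ U) | (U <-> (U <-> T)))) <-> (R -> U)) -> (((R ^ P) & (T ^ U)) -> ((R ^ P) ^ (R | Q))) = False -> True = True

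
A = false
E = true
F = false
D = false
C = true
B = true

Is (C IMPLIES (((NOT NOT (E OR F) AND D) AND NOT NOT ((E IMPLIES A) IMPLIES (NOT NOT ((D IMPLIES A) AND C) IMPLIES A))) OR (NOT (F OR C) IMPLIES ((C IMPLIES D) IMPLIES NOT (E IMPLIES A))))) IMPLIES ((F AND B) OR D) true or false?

Substituting A=false, E=true, F=false, D=false, C=true, B=true:
E OR F = true OR false = true
NOT (E OR F) = NOT true = false
NOT NOT (E OR F) = NOT false = true
NOT NOT (E OR F) AND D = true AND false = false
E IMPLIES A = true IMPLIES false = false
D IMPLIES A = false IMPLIES false = true
(D IMPLIES A) AND C = true AND true = true
NOT ((D IMPLIES A) AND C) = NOT true = false
NOT NOT ((D IMPLIES A) AND C) = NOT false = true
NOT NOT ((D IMPLIES A) AND C) IMPLIES A = true IMPLIES false = false
(E IMPLIES A) IMPLIES (NOT NOT ((D IMPLIES A) AND C) IMPLIES A) = false IMPLIES false = true
NOT ((E IMPLIES A) IMPLIES (NOT NOT ((D IMPLIES A) AND C) IMPLIES A)) = NOT true = false
NOT NOT ((E IMPLIES A) IMPLIES (NOT NOT ((D IMPLIES A) AND C) IMPLIES A)) = NOT false = true
(NOT NOT (E OR F) AND D) AND NOT NOT ((E IMPLIES A) IMPLIES (NOT NOT ((D IMPLIES A) AND C) IMPLIES A)) = false AND true = false
F OR C = false OR true = true
NOT (F OR C) = NOT true = false
C IMPLIES D = true IMPLIES false = false
E IMPLIES A = true IMPLIES false = false
NOT (E IMPLIES A) = NOT false = true
(C IMPLIES D) IMPLIES NOT (E IMPLIES A) = false IMPLIES true = true
NOT (F OR C) IMPLIES ((C IMPLIES D) IMPLIES NOT (E IMPLIES A)) = false IMPLIES true = true
((NOT NOT (E OR F) AND D) AND NOT NOT ((E IMPLIES A) IMPLIES (NOT NOT ((D IMPLIES A) AND C) IMPLIES A))) OR (NOT (F OR C) IMPLIES ((C IMPLIES D) IMPLIES NOT (E IMPLIES A))) = false OR true = true
C IMPLIES (((NOT NOT (E OR F) AND D) AND NOT NOT ((E IMPLIES A) IMPLIES (NOT NOT ((D IMPLIES A) AND C) IMPLIES A))) OR (NOT (F OR C) IMPLIES ((C IMPLIES D) IMPLIES NOT (E IMPLIES A)))) = true IMPLIES true = true
F AND B = false AND true = false
(F AND B) OR D = false OR false = false
(C IMPLIES (((NOT NOT (E OR F) AND D) AND NOT NOT ((E IMPLIES A) IMPLIES (NOT NOT ((D IMPLIES A) AND C) IMPLIES A))) OR (NOT (F OR C) IMPLIES ((C IMPLIES D) IMPLIES NOT (E IMPLIES A))))) IMPLIES ((F AND B) OR D) = true IMPLIES false = false

false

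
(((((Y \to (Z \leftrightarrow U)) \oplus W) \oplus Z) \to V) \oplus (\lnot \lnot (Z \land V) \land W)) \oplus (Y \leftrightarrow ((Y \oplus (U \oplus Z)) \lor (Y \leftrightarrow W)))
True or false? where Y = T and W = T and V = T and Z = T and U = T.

Z \leftrightarrow U = T \leftrightarrow T = T
Y \to (Z \leftrightarrow U) = T \to T = T
(Y \to (Z \leftrightarrow U)) \oplus W = T \oplus T = F
((Y \to (Z \leftrightarrow U)) \oplus W) \oplus Z = F \oplus T = T
(((Y \to (Z \leftrightarrow U)) \oplus W) \oplus Z) \to V = T \to T = T
Z \land V = T \land T = T
\lnot (Z \land V) = \lnot T = F
\lnot \lnot (Z \land V) = \lnot F = T
\lnot \lnot (Z \land V) \land W = T \land T = T
((((Y \to (Z \leftrightarrow U)) \oplus W) \oplus Z) \to V) \oplus (\lnot \lnot (Z \land V) \land W) = T \oplus T = F
U \oplus Z = T \oplus T = F
Y \oplus (U \oplus Z) = T \oplus F = T
Y \leftrightarrow W = T \leftrightarrow T = T
(Y \oplus (U \oplus Z)) \lor (Y \leftrightarrow W) = T \lor T = T
Y \leftrightarrow ((Y \oplus (U \oplus Z)) \lor (Y \leftrightarrow W)) = T \leftrightarrow T = T
(((((Y \to (Z \leftrightarrow U)) \oplus W) \oplus Z) \to V) \oplus (\lnot \lnot (Z \land V) \land W)) \oplus (Y \leftrightarrow ((Y \oplus (U \oplus Z)) \lor (Y \leftrightarrow W))) = F \oplus T = T

T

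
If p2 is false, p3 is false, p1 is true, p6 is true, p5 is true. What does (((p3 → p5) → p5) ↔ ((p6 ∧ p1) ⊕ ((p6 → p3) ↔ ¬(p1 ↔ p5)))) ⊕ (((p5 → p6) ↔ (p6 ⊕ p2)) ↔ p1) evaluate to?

p3 → p5 = False → True = True
(p3 → p5) → p5 = True → True = True
p6 ∧ p1 = True ∧ True = True
p6 → p3 = True → False = False
p1 ↔ p5 = True ↔ True = True
¬(p1 ↔ p5) = ¬True = False
(p6 → p3) ↔ ¬(p1 ↔ p5) = False ↔ False = True
(p6 ∧ p1) ⊕ ((p6 → p3) ↔ ¬(p1 ↔ p5)) = True ⊕ True = False
((p3 → p5) → p5) ↔ ((p6 ∧ p1) ⊕ ((p6 → p3) ↔ ¬(p1 ↔ p5))) = True ↔ False = False
p5 → p6 = True → True = True
p6 ⊕ p2 = True ⊕ False = True
(p5 → p6) ↔ (p6 ⊕ p2) = True ↔ True = True
((p5 → p6) ↔ (p6 ⊕ p2)) ↔ p1 = True ↔ True = True
(((p3 → p5) → p5) ↔ ((p6 ∧ p1) ⊕ ((p6 → p3) ↔ ¬(p1 ↔ p5)))) ⊕ (((p5 → p6) ↔ (p6 ⊕ p2)) ↔ p1) = False ⊕ True = True

True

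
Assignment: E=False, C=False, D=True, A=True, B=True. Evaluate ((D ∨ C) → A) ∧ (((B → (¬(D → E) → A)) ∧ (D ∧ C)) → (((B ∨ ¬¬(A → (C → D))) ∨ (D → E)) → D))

Substituting E=False, C=False, D=True, A=True, B=True:
D ∨ C = True ∨ False = True
(D ∨ C) → A = True → True = True
D → E = True → False = False
¬(D → E) = ¬False = True
¬(D → E) → A = True → True = True
B → (¬(D → E) → A) = True → True = True
D ∧ C = True ∧ False = False
(B → (¬(D → E) → A)) ∧ (D ∧ C) = True ∧ False = False
C → D = False → True = True
A → (C → D) = True → True = True
¬(A → (C → D)) = ¬True = False
¬¬(A → (C → D)) = ¬False = True
B ∨ ¬¬(A → (C → D)) = True ∨ True = True
D → E = True → False = False
(B ∨ ¬¬(A → (C → D))) ∨ (D → E) = True ∨ False = True
((B ∨ ¬¬(A → (C → D))) ∨ (D → E)) → D = True → True = True
((B → (¬(D → E) → A)) ∧ (D ∧ C)) → (((B ∨ ¬¬(A → (C → D))) ∨ (D → E)) → D) = False → True = True
((D ∨ C) → A) ∧ (((B → (¬(D → E) → A)) ∧ (D ∧ C)) → (((B ∨ ¬¬(A → (C → D))) ∨ (D → E)) → D)) = True ∧ True = True

True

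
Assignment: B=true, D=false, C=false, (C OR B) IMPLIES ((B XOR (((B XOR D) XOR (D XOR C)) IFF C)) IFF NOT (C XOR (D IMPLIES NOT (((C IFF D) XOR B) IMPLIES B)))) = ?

false

C OR B = false OR true = true
B XOR D = true XOR false = true
D XOR C = false XOR false = false
(B XOR D) XOR (D XOR C) = true XOR false = true
((B XOR D) XOR (D XOR C)) IFF C = true IFF false = false
B XOR (((B XOR D) XOR (D XOR C)) IFF C) = true XOR false = true
C IFF D = false IFF false = true
(C IFF D) XOR B = true XOR true = false
((C IFF D) XOR B) IMPLIES B = false IMPLIES true = true
NOT (((C IFF D) XOR B) IMPLIES B) = NOT true = false
D IMPLIES NOT (((C IFF D) XOR B) IMPLIES B) = false IMPLIES false = true
C XOR (D IMPLIES NOT (((C IFF D) XOR B) IMPLIES B)) = false XOR true = true
NOT (C XOR (D IMPLIES NOT (((C IFF D) XOR B) IMPLIES B))) = NOT true = false
(B XOR (((B XOR D) XOR (D XOR C)) IFF C)) IFF NOT (C XOR (D IMPLIES NOT (((C IFF D) XOR B) IMPLIES B))) = true IFF false = false
(C OR B) IMPLIES ((B XOR (((B XOR D) XOR (D XOR C)) IFF C)) IFF NOT (C XOR (D IMPLIES NOT (((C IFF D) XOR B) IMPLIES B)))) = true IMPLIES false = false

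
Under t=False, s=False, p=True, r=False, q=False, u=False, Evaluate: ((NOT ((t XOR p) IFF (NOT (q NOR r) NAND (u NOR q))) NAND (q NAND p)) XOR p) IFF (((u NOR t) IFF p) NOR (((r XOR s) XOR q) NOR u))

t XOR p = False XOR True = True
q NOR r = False NOR False = True
NOT (q NOR r) = NOT True = False
u NOR q = False NOR False = True
NOT (q NOR r) NAND (u NOR q) = False NAND True = True
(t XOR p) IFF (NOT (q NOR r) NAND (u NOR q)) = True IFF True = True
NOT ((t XOR p) IFF (NOT (q NOR r) NAND (u NOR q))) = NOT True = False
q NAND p = False NAND True = True
NOT ((t XOR p) IFF (NOT (q NOR r) NAND (u NOR q))) NAND (q NAND p) = False NAND True = True
(NOT ((t XOR p) IFF (NOT (q NOR r) NAND (u NOR q))) NAND (q NAND p)) XOR p = True XOR True = False
u NOR t = False NOR False = True
(u NOR t) IFF p = True IFF True = True
r XOR s = False XOR False = False
(r XOR s) XOR q = False XOR False = False
((r XOR s) XOR q) NOR u = False NOR False = True
((u NOR t) IFF p) NOR (((r XOR s) XOR q) NOR u) = True NOR True = False
((NOT ((t XOR p) IFF (NOT (q NOR r) NAND (u NOR q))) NAND (q NAND p)) XOR p) IFF (((u NOR t) IFF p) NOR (((r XOR s) XOR q) NOR u)) = False IFF False = True

True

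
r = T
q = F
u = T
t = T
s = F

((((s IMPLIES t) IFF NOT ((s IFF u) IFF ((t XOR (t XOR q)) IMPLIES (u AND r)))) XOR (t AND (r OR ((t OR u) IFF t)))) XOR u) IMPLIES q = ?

s IMPLIES t = F IMPLIES T = T
s IFF u = F IFF T = F
t XOR q = T XOR F = T
t XOR (t XOR q) = T XOR T = F
u AND r = T AND T = T
(t XOR (t XOR q)) IMPLIES (u AND r) = F IMPLIES T = T
(s IFF u) IFF ((t XOR (t XOR q)) IMPLIES (u AND r)) = F IFF T = F
NOT ((s IFF u) IFF ((t XOR (t XOR q)) IMPLIES (u AND r))) = NOT F = T
(s IMPLIES t) IFF NOT ((s IFF u) IFF ((t XOR (t XOR q)) IMPLIES (u AND r))) = T IFF T = T
t OR u = T OR T = T
(t OR u) IFF t = T IFF T = T
r OR ((t OR u) IFF t) = T OR T = T
t AND (r OR ((t OR u) IFF t)) = T AND T = T
((s IMPLIES t) IFF NOT ((s IFF u) IFF ((t XOR (t XOR q)) IMPLIES (u AND r)))) XOR (t AND (r OR ((t OR u) IFF t))) = T XOR T = F
(((s IMPLIES t) IFF NOT ((s IFF u) IFF ((t XOR (t XOR q)) IMPLIES (u AND r)))) XOR (t AND (r OR ((t OR u) IFF t)))) XOR u = F XOR T = T
((((s IMPLIES t) IFF NOT ((s IFF u) IFF ((t XOR (t XOR q)) IMPLIES (u AND r)))) XOR (t AND (r OR ((t OR u) IFF t)))) XOR u) IMPLIES q = T IMPLIES F = F

F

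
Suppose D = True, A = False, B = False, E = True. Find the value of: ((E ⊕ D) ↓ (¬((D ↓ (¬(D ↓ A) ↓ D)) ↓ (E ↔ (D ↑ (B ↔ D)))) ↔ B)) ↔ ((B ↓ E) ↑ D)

E ⊕ D = True ⊕ True = False
D ↓ A = True ↓ False = False
¬(D ↓ A) = ¬False = True
¬(D ↓ A) ↓ D = True ↓ True = False
D ↓ (¬(D ↓ A) ↓ D) = True ↓ False = False
B ↔ D = False ↔ True = False
D ↑ (B ↔ D) = True ↑ False = True
E ↔ (D ↑ (B ↔ D)) = True ↔ True = True
(D ↓ (¬(D ↓ A) ↓ D)) ↓ (E ↔ (D ↑ (B ↔ D))) = False ↓ True = False
¬((D ↓ (¬(D ↓ A) ↓ D)) ↓ (E ↔ (D ↑ (B ↔ D)))) = ¬False = True
¬((D ↓ (¬(D ↓ A) ↓ D)) ↓ (E ↔ (D ↑ (B ↔ D)))) ↔ B = True ↔ False = False
(E ⊕ D) ↓ (¬((D ↓ (¬(D ↓ A) ↓ D)) ↓ (E ↔ (D ↑ (B ↔ D)))) ↔ B) = False ↓ False = True
B ↓ E = False ↓ True = False
(B ↓ E) ↑ D = False ↑ True = True
((E ⊕ D) ↓ (¬((D ↓ (¬(D ↓ A) ↓ D)) ↓ (E ↔ (D ↑ (B ↔ D)))) ↔ B)) ↔ ((B ↓ E) ↑ D) = True ↔ True = True

True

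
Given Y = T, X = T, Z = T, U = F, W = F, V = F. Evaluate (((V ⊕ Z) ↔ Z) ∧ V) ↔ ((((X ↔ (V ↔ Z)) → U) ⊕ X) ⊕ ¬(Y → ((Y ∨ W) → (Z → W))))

F

Substituting Y=T, X=T, Z=T, U=F, W=F, V=F:
V ⊕ Z = F ⊕ T = T
(V ⊕ Z) ↔ Z = T ↔ T = T
((V ⊕ Z) ↔ Z) ∧ V = T ∧ F = F
V ↔ Z = F ↔ T = F
X ↔ (V ↔ Z) = T ↔ F = F
(X ↔ (V ↔ Z)) → U = F → F = T
((X ↔ (V ↔ Z)) → U) ⊕ X = T ⊕ T = F
Y ∨ W = T ∨ F = T
Z → W = T → F = F
(Y ∨ W) → (Z → W) = T → F = F
Y → ((Y ∨ W) → (Z → W)) = T → F = F
¬(Y → ((Y ∨ W) → (Z → W))) = ¬F = T
(((X ↔ (V ↔ Z)) → U) ⊕ X) ⊕ ¬(Y → ((Y ∨ W) → (Z → W))) = F ⊕ T = T
(((V ⊕ Z) ↔ Z) ∧ V) ↔ ((((X ↔ (V ↔ Z)) → U) ⊕ X) ⊕ ¬(Y → ((Y ∨ W) → (Z → W)))) = F ↔ T = F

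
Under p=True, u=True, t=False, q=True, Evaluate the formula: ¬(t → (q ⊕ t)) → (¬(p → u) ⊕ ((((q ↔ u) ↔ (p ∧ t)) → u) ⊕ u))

Substituting p=True, u=True, t=False, q=True:
q ⊕ t = True ⊕ False = True
t → (q ⊕ t) = False → True = True
¬(t → (q ⊕ t)) = ¬True = False
p → u = True → True = True
¬(p → u) = ¬True = False
q ↔ u = True ↔ True = True
p ∧ t = True ∧ False = False
(q ↔ u) ↔ (p ∧ t) = True ↔ False = False
((q ↔ u) ↔ (p ∧ t)) → u = False → True = True
(((q ↔ u) ↔ (p ∧ t)) → u) ⊕ u = True ⊕ True = False
¬(p → u) ⊕ ((((q ↔ u) ↔ (p ∧ t)) → u) ⊕ u) = False ⊕ False = False
¬(t → (q ⊕ t)) → (¬(p → u) ⊕ ((((q ↔ u) ↔ (p ∧ t)) → u) ⊕ u)) = False → False = True

True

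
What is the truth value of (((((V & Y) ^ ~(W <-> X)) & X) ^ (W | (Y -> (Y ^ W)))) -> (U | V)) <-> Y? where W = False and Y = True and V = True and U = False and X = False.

V & Y = True & True = True
W <-> X = False <-> False = True
~(W <-> X) = ~True = False
(V & Y) ^ ~(W <-> X) = True ^ False = True
((V & Y) ^ ~(W <-> X)) & X = True & False = False
Y ^ W = True ^ False = True
Y -> (Y ^ W) = True -> True = True
W | (Y -> (Y ^ W)) = False | True = True
(((V & Y) ^ ~(W <-> X)) & X) ^ (W | (Y -> (Y ^ W))) = False ^ True = True
U | V = False | True = True
((((V & Y) ^ ~(W <-> X)) & X) ^ (W | (Y -> (Y ^ W)))) -> (U | V) = True -> True = True
(((((V & Y) ^ ~(W <-> X)) & X) ^ (W | (Y -> (Y ^ W)))) -> (U | V)) <-> Y = True <-> True = True

True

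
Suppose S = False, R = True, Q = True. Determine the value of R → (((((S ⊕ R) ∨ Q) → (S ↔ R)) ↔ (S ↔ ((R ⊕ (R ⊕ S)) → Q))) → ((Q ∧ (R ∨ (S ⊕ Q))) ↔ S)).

Substituting S=False, R=True, Q=True:
S ⊕ R = False ⊕ True = True
(S ⊕ R) ∨ Q = True ∨ True = True
S ↔ R = False ↔ True = False
((S ⊕ R) ∨ Q) → (S ↔ R) = True → False = False
R ⊕ S = True ⊕ False = True
R ⊕ (R ⊕ S) = True ⊕ True = False
(R ⊕ (R ⊕ S)) → Q = False → True = True
S ↔ ((R ⊕ (R ⊕ S)) → Q) = False ↔ True = False
(((S ⊕ R) ∨ Q) → (S ↔ R)) ↔ (S ↔ ((R ⊕ (R ⊕ S)) → Q)) = False ↔ False = True
S ⊕ Q = False ⊕ True = True
R ∨ (S ⊕ Q) = True ∨ True = True
Q ∧ (R ∨ (S ⊕ Q)) = True ∧ True = True
(Q ∧ (R ∨ (S ⊕ Q))) ↔ S = True ↔ False = False
((((S ⊕ R) ∨ Q) → (S ↔ R)) ↔ (S ↔ ((R ⊕ (R ⊕ S)) → Q))) → ((Q ∧ (R ∨ (S ⊕ Q))) ↔ S) = True → False = False
R → (((((S ⊕ R) ∨ Q) → (S ↔ R)) ↔ (S ↔ ((R ⊕ (R ⊕ S)) → Q))) → ((Q ∧ (R ∨ (S ⊕ Q))) ↔ S)) = True → False = False

False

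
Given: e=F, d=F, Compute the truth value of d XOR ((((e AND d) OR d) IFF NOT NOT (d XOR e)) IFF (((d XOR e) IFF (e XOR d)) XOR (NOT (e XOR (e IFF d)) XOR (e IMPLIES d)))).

e AND d = F AND F = F
(e AND d) OR d = F OR F = F
d XOR e = F XOR F = F
NOT (d XOR e) = NOT F = T
NOT NOT (d XOR e) = NOT T = F
((e AND d) OR d) IFF NOT NOT (d XOR e) = F IFF F = T
d XOR e = F XOR F = F
e XOR d = F XOR F = F
(d XOR e) IFF (e XOR d) = F IFF F = T
e IFF d = F IFF F = T
e XOR (e IFF d) = F XOR T = T
NOT (e XOR (e IFF d)) = NOT T = F
e IMPLIES d = F IMPLIES F = T
NOT (e XOR (e IFF d)) XOR (e IMPLIES d) = F XOR T = T
((d XOR e) IFF (e XOR d)) XOR (NOT (e XOR (e IFF d)) XOR (e IMPLIES d)) = T XOR T = F
(((e AND d) OR d) IFF NOT NOT (d XOR e)) IFF (((d XOR e) IFF (e XOR d)) XOR (NOT (e XOR (e IFF d)) XOR (e IMPLIES d))) = T IFF F = F
d XOR ((((e AND d) OR d) IFF NOT NOT (d XOR e)) IFF (((d XOR e) IFF (e XOR d)) XOR (NOT (e XOR (e IFF d)) XOR (e IMPLIES d)))) = F XOR F = F

F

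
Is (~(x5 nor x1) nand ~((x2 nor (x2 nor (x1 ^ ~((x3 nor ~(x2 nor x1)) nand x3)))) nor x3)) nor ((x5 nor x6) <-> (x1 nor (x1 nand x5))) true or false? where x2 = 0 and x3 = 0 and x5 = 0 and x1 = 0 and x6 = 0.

0

Substituting x2=0, x3=0, x5=0, x1=0, x6=0:
x5 nor x1 = 0 nor 0 = 1
~(x5 nor x1) = ~1 = 0
x2 nor x1 = 0 nor 0 = 1
~(x2 nor x1) = ~1 = 0
x3 nor ~(x2 nor x1) = 0 nor 0 = 1
(x3 nor ~(x2 nor x1)) nand x3 = 1 nand 0 = 1
~((x3 nor ~(x2 nor x1)) nand x3) = ~1 = 0
x1 ^ ~((x3 nor ~(x2 nor x1)) nand x3) = 0 ^ 0 = 0
x2 nor (x1 ^ ~((x3 nor ~(x2 nor x1)) nand x3)) = 0 nor 0 = 1
x2 nor (x2 nor (x1 ^ ~((x3 nor ~(x2 nor x1)) nand x3))) = 0 nor 1 = 0
(x2 nor (x2 nor (x1 ^ ~((x3 nor ~(x2 nor x1)) nand x3)))) nor x3 = 0 nor 0 = 1
~((x2 nor (x2 nor (x1 ^ ~((x3 nor ~(x2 nor x1)) nand x3)))) nor x3) = ~1 = 0
~(x5 nor x1) nand ~((x2 nor (x2 nor (x1 ^ ~((x3 nor ~(x2 nor x1)) nand x3)))) nor x3) = 0 nand 0 = 1
x5 nor x6 = 0 nor 0 = 1
x1 nand x5 = 0 nand 0 = 1
x1 nor (x1 nand x5) = 0 nor 1 = 0
(x5 nor x6) <-> (x1 nor (x1 nand x5)) = 1 <-> 0 = 0
(~(x5 nor x1) nand ~((x2 nor (x2 nor (x1 ^ ~((x3 nor ~(x2 nor x1)) nand x3)))) nor x3)) nor ((x5 nor x6) <-> (x1 nor (x1 nand x5))) = 1 nor 0 = 0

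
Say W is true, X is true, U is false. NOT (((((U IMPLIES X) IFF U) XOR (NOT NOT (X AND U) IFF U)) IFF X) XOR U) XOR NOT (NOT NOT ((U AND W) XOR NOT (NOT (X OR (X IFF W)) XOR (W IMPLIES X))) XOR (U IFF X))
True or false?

True

U IMPLIES X = False IMPLIES True = True
(U IMPLIES X) IFF U = True IFF False = False
X AND U = True AND False = False
NOT (X AND U) = NOT False = True
NOT NOT (X AND U) = NOT True = False
NOT NOT (X AND U) IFF U = False IFF False = True
((U IMPLIES X) IFF U) XOR (NOT NOT (X AND U) IFF U) = False XOR True = True
(((U IMPLIES X) IFF U) XOR (NOT NOT (X AND U) IFF U)) IFF X = True IFF True = True
((((U IMPLIES X) IFF U) XOR (NOT NOT (X AND U) IFF U)) IFF X) XOR U = True XOR False = True
NOT (((((U IMPLIES X) IFF U) XOR (NOT NOT (X AND U) IFF U)) IFF X) XOR U) = NOT True = False
U AND W = False AND True = False
X IFF W = True IFF True = True
X OR (X IFF W) = True OR True = True
NOT (X OR (X IFF W)) = NOT True = False
W IMPLIES X = True IMPLIES True = True
NOT (X OR (X IFF W)) XOR (W IMPLIES X) = False XOR True = True
NOT (NOT (X OR (X IFF W)) XOR (W IMPLIES X)) = NOT True = False
(U AND W) XOR NOT (NOT (X OR (X IFF W)) XOR (W IMPLIES X)) = False XOR False = False
NOT ((U AND W) XOR NOT (NOT (X OR (X IFF W)) XOR (W IMPLIES X))) = NOT False = True
NOT NOT ((U AND W) XOR NOT (NOT (X OR (X IFF W)) XOR (W IMPLIES X))) = NOT True = False
U IFF X = False IFF True = False
NOT NOT ((U AND W) XOR NOT (NOT (X OR (X IFF W)) XOR (W IMPLIES X))) XOR (U IFF X) = False XOR False = False
NOT (NOT NOT ((U AND W) XOR NOT (NOT (X OR (X IFF W)) XOR (W IMPLIES X))) XOR (U IFF X)) = NOT False = True
NOT (((((U IMPLIES X) IFF U) XOR (NOT NOT (X AND U) IFF U)) IFF X) XOR U) XOR NOT (NOT NOT ((U AND W) XOR NOT (NOT (X OR (X IFF W)) XOR (W IMPLIES X))) XOR (U IFF X)) = False XOR True = True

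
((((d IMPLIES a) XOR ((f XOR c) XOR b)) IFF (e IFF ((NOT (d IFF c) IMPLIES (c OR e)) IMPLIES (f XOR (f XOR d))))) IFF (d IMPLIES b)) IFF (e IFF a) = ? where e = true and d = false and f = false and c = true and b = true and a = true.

false

d IMPLIES a = false IMPLIES true = true
f XOR c = false XOR true = true
(f XOR c) XOR b = true XOR true = false
(d IMPLIES a) XOR ((f XOR c) XOR b) = true XOR false = true
d IFF c = false IFF true = false
NOT (d IFF c) = NOT false = true
c OR e = true OR true = true
NOT (d IFF c) IMPLIES (c OR e) = true IMPLIES true = true
f XOR d = false XOR false = false
f XOR (f XOR d) = false XOR false = false
(NOT (d IFF c) IMPLIES (c OR e)) IMPLIES (f XOR (f XOR d)) = true IMPLIES false = false
e IFF ((NOT (d IFF c) IMPLIES (c OR e)) IMPLIES (f XOR (f XOR d))) = true IFF false = false
((d IMPLIES a) XOR ((f XOR c) XOR b)) IFF (e IFF ((NOT (d IFF c) IMPLIES (c OR e)) IMPLIES (f XOR (f XOR d)))) = true IFF false = false
d IMPLIES b = false IMPLIES true = true
(((d IMPLIES a) XOR ((f XOR c) XOR b)) IFF (e IFF ((NOT (d IFF c) IMPLIES (c OR e)) IMPLIES (f XOR (f XOR d))))) IFF (d IMPLIES b) = false IFF true = false
e IFF a = true IFF true = true
((((d IMPLIES a) XOR ((f XOR c) XOR b)) IFF (e IFF ((NOT (d IFF c) IMPLIES (c OR e)) IMPLIES (f XOR (f XOR d))))) IFF (d IMPLIES b)) IFF (e IFF a) = false IFF true = false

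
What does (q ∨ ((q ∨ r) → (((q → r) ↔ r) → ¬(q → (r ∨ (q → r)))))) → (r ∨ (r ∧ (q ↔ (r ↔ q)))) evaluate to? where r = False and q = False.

False

q ∨ r = False ∨ False = False
q → r = False → False = True
(q → r) ↔ r = True ↔ False = False
q → r = False → False = True
r ∨ (q → r) = False ∨ True = True
q → (r ∨ (q → r)) = False → True = True
¬(q → (r ∨ (q → r))) = ¬True = False
((q → r) ↔ r) → ¬(q → (r ∨ (q → r))) = False → False = True
(q ∨ r) → (((q → r) ↔ r) → ¬(q → (r ∨ (q → r)))) = False → True = True
q ∨ ((q ∨ r) → (((q → r) ↔ r) → ¬(q → (r ∨ (q → r))))) = False ∨ True = True
r ↔ q = False ↔ False = True
q ↔ (r ↔ q) = False ↔ True = False
r ∧ (q ↔ (r ↔ q)) = False ∧ False = False
r ∨ (r ∧ (q ↔ (r ↔ q))) = False ∨ False = False
(q ∨ ((q ∨ r) → (((q → r) ↔ r) → ¬(q → (r ∨ (q → r)))))) → (r ∨ (r ∧ (q ↔ (r ↔ q)))) = True → False = False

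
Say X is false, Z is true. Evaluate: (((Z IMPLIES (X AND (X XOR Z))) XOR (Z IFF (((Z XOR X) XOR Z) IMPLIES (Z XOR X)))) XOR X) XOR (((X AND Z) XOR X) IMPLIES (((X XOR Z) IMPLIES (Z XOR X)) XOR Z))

false

X XOR Z = false XOR true = true
X AND (X XOR Z) = false AND true = false
Z IMPLIES (X AND (X XOR Z)) = true IMPLIES false = false
Z XOR X = true XOR false = true
(Z XOR X) XOR Z = true XOR true = false
Z XOR X = true XOR false = true
((Z XOR X) XOR Z) IMPLIES (Z XOR X) = false IMPLIES true = true
Z IFF (((Z XOR X) XOR Z) IMPLIES (Z XOR X)) = true IFF true = true
(Z IMPLIES (X AND (X XOR Z))) XOR (Z IFF (((Z XOR X) XOR Z) IMPLIES (Z XOR X))) = false XOR true = true
((Z IMPLIES (X AND (X XOR Z))) XOR (Z IFF (((Z XOR X) XOR Z) IMPLIES (Z XOR X)))) XOR X = true XOR false = true
X AND Z = false AND true = false
(X AND Z) XOR X = false XOR false = false
X XOR Z = false XOR true = true
Z XOR X = true XOR false = true
(X XOR Z) IMPLIES (Z XOR X) = true IMPLIES true = true
((X XOR Z) IMPLIES (Z XOR X)) XOR Z = true XOR true = false
((X AND Z) XOR X) IMPLIES (((X XOR Z) IMPLIES (Z XOR X)) XOR Z) = false IMPLIES false = true
(((Z IMPLIES (X AND (X XOR Z))) XOR (Z IFF (((Z XOR X) XOR Z) IMPLIES (Z XOR X)))) XOR X) XOR (((X AND Z) XOR X) IMPLIES (((X XOR Z) IMPLIES (Z XOR X)) XOR Z)) = true XOR true = false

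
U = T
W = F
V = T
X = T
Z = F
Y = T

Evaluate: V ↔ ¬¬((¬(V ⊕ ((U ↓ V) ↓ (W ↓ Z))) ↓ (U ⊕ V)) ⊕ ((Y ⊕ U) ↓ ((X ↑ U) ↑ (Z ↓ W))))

U ↓ V = T ↓ T = F
W ↓ Z = F ↓ F = T
(U ↓ V) ↓ (W ↓ Z) = F ↓ T = F
V ⊕ ((U ↓ V) ↓ (W ↓ Z)) = T ⊕ F = T
¬(V ⊕ ((U ↓ V) ↓ (W ↓ Z))) = ¬T = F
U ⊕ V = T ⊕ T = F
¬(V ⊕ ((U ↓ V) ↓ (W ↓ Z))) ↓ (U ⊕ V) = F ↓ F = T
Y ⊕ U = T ⊕ T = F
X ↑ U = T ↑ T = F
Z ↓ W = F ↓ F = T
(X ↑ U) ↑ (Z ↓ W) = F ↑ T = T
(Y ⊕ U) ↓ ((X ↑ U) ↑ (Z ↓ W)) = F ↓ T = F
(¬(V ⊕ ((U ↓ V) ↓ (W ↓ Z))) ↓ (U ⊕ V)) ⊕ ((Y ⊕ U) ↓ ((X ↑ U) ↑ (Z ↓ W))) = T ⊕ F = T
¬((¬(V ⊕ ((U ↓ V) ↓ (W ↓ Z))) ↓ (U ⊕ V)) ⊕ ((Y ⊕ U) ↓ ((X ↑ U) ↑ (Z ↓ W)))) = ¬T = F
¬¬((¬(V ⊕ ((U ↓ V) ↓ (W ↓ Z))) ↓ (U ⊕ V)) ⊕ ((Y ⊕ U) ↓ ((X ↑ U) ↑ (Z ↓ W)))) = ¬F = T
V ↔ ¬¬((¬(V ⊕ ((U ↓ V) ↓ (W ↓ Z))) ↓ (U ⊕ V)) ⊕ ((Y ⊕ U) ↓ ((X ↑ U) ↑ (Z ↓ W)))) = T ↔ T = T

T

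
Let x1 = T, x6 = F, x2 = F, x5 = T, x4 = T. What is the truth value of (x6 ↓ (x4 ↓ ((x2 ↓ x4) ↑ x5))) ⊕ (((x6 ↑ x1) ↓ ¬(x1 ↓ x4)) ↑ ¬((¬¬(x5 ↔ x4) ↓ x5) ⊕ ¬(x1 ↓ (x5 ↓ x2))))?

x2 ↓ x4 = F ↓ T = F
(x2 ↓ x4) ↑ x5 = F ↑ T = T
x4 ↓ ((x2 ↓ x4) ↑ x5) = T ↓ T = F
x6 ↓ (x4 ↓ ((x2 ↓ x4) ↑ x5)) = F ↓ F = T
x6 ↑ x1 = F ↑ T = T
x1 ↓ x4 = T ↓ T = F
¬(x1 ↓ x4) = ¬F = T
(x6 ↑ x1) ↓ ¬(x1 ↓ x4) = T ↓ T = F
x5 ↔ x4 = T ↔ T = T
¬(x5 ↔ x4) = ¬T = F
¬¬(x5 ↔ x4) = ¬F = T
¬¬(x5 ↔ x4) ↓ x5 = T ↓ T = F
x5 ↓ x2 = T ↓ F = F
x1 ↓ (x5 ↓ x2) = T ↓ F = F
¬(x1 ↓ (x5 ↓ x2)) = ¬F = T
(¬¬(x5 ↔ x4) ↓ x5) ⊕ ¬(x1 ↓ (x5 ↓ x2)) = F ⊕ T = T
¬((¬¬(x5 ↔ x4) ↓ x5) ⊕ ¬(x1 ↓ (x5 ↓ x2))) = ¬T = F
((x6 ↑ x1) ↓ ¬(x1 ↓ x4)) ↑ ¬((¬¬(x5 ↔ x4) ↓ x5) ⊕ ¬(x1 ↓ (x5 ↓ x2))) = F ↑ F = T
(x6 ↓ (x4 ↓ ((x2 ↓ x4) ↑ x5))) ⊕ (((x6 ↑ x1) ↓ ¬(x1 ↓ x4)) ↑ ¬((¬¬(x5 ↔ x4) ↓ x5) ⊕ ¬(x1 ↓ (x5 ↓ x2)))) = T ⊕ T = F

F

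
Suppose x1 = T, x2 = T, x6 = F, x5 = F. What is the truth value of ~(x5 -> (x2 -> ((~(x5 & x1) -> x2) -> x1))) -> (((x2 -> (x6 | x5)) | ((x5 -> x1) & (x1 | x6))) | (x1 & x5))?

T

x5 & x1 = F & T = F
~(x5 & x1) = ~F = T
~(x5 & x1) -> x2 = T -> T = T
(~(x5 & x1) -> x2) -> x1 = T -> T = T
x2 -> ((~(x5 & x1) -> x2) -> x1) = T -> T = T
x5 -> (x2 -> ((~(x5 & x1) -> x2) -> x1)) = F -> T = T
~(x5 -> (x2 -> ((~(x5 & x1) -> x2) -> x1))) = ~T = F
x6 | x5 = F | F = F
x2 -> (x6 | x5) = T -> F = F
x5 -> x1 = F -> T = T
x1 | x6 = T | F = T
(x5 -> x1) & (x1 | x6) = T & T = T
(x2 -> (x6 | x5)) | ((x5 -> x1) & (x1 | x6)) = F | T = T
x1 & x5 = T & F = F
((x2 -> (x6 | x5)) | ((x5 -> x1) & (x1 | x6))) | (x1 & x5) = T | F = T
~(x5 -> (x2 -> ((~(x5 & x1) -> x2) -> x1))) -> (((x2 -> (x6 | x5)) | ((x5 -> x1) & (x1 | x6))) | (x1 & x5)) = F -> T = T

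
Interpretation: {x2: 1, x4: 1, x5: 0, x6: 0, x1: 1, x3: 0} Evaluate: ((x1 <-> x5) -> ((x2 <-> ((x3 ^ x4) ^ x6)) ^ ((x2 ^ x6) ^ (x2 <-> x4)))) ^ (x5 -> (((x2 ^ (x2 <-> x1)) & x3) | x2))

Substituting x2=1, x4=1, x5=0, x6=0, x1=1, x3=0:
x1 <-> x5 = 1 <-> 0 = 0
x3 ^ x4 = 0 ^ 1 = 1
(x3 ^ x4) ^ x6 = 1 ^ 0 = 1
x2 <-> ((x3 ^ x4) ^ x6) = 1 <-> 1 = 1
x2 ^ x6 = 1 ^ 0 = 1
x2 <-> x4 = 1 <-> 1 = 1
(x2 ^ x6) ^ (x2 <-> x4) = 1 ^ 1 = 0
(x2 <-> ((x3 ^ x4) ^ x6)) ^ ((x2 ^ x6) ^ (x2 <-> x4)) = 1 ^ 0 = 1
(x1 <-> x5) -> ((x2 <-> ((x3 ^ x4) ^ x6)) ^ ((x2 ^ x6) ^ (x2 <-> x4))) = 0 -> 1 = 1
x2 <-> x1 = 1 <-> 1 = 1
x2 ^ (x2 <-> x1) = 1 ^ 1 = 0
(x2 ^ (x2 <-> x1)) & x3 = 0 & 0 = 0
((x2 ^ (x2 <-> x1)) & x3) | x2 = 0 | 1 = 1
x5 -> (((x2 ^ (x2 <-> x1)) & x3) | x2) = 0 -> 1 = 1
((x1 <-> x5) -> ((x2 <-> ((x3 ^ x4) ^ x6)) ^ ((x2 ^ x6) ^ (x2 <-> x4)))) ^ (x5 -> (((x2 ^ (x2 <-> x1)) & x3) | x2)) = 1 ^ 1 = 0

0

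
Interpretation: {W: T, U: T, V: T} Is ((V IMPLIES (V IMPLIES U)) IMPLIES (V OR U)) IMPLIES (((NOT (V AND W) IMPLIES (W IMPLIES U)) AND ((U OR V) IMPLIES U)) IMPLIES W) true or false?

V IMPLIES U = T IMPLIES T = T
V IMPLIES (V IMPLIES U) = T IMPLIES T = T
V OR U = T OR T = T
(V IMPLIES (V IMPLIES U)) IMPLIES (V OR U) = T IMPLIES T = T
V AND W = T AND T = T
NOT (V AND W) = NOT T = F
W IMPLIES U = T IMPLIES T = T
NOT (V AND W) IMPLIES (W IMPLIES U) = F IMPLIES T = T
U OR V = T OR T = T
(U OR V) IMPLIES U = T IMPLIES T = T
(NOT (V AND W) IMPLIES (W IMPLIES U)) AND ((U OR V) IMPLIES U) = T AND T = T
((NOT (V AND W) IMPLIES (W IMPLIES U)) AND ((U OR V) IMPLIES U)) IMPLIES W = T IMPLIES T = T
((V IMPLIES (V IMPLIES U)) IMPLIES (V OR U)) IMPLIES (((NOT (V AND W) IMPLIES (W IMPLIES U)) AND ((U OR V) IMPLIES U)) IMPLIES W) = T IMPLIES T = T

T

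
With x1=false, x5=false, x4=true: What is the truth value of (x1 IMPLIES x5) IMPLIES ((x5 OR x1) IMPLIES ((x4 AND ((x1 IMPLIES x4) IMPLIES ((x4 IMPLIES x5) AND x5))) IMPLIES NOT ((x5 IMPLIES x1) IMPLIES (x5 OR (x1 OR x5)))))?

true

x1 IMPLIES x5 = false IMPLIES false = true
x5 OR x1 = false OR false = false
x1 IMPLIES x4 = false IMPLIES true = true
x4 IMPLIES x5 = true IMPLIES false = false
(x4 IMPLIES x5) AND x5 = false AND false = false
(x1 IMPLIES x4) IMPLIES ((x4 IMPLIES x5) AND x5) = true IMPLIES false = false
x4 AND ((x1 IMPLIES x4) IMPLIES ((x4 IMPLIES x5) AND x5)) = true AND false = false
x5 IMPLIES x1 = false IMPLIES false = true
x1 OR x5 = false OR false = false
x5 OR (x1 OR x5) = false OR false = false
(x5 IMPLIES x1) IMPLIES (x5 OR (x1 OR x5)) = true IMPLIES false = false
NOT ((x5 IMPLIES x1) IMPLIES (x5 OR (x1 OR x5))) = NOT false = true
(x4 AND ((x1 IMPLIES x4) IMPLIES ((x4 IMPLIES x5) AND x5))) IMPLIES NOT ((x5 IMPLIES x1) IMPLIES (x5 OR (x1 OR x5))) = false IMPLIES true = true
(x5 OR x1) IMPLIES ((x4 AND ((x1 IMPLIES x4) IMPLIES ((x4 IMPLIES x5) AND x5))) IMPLIES NOT ((x5 IMPLIES x1) IMPLIES (x5 OR (x1 OR x5)))) = false IMPLIES true = true
(x1 IMPLIES x5) IMPLIES ((x5 OR x1) IMPLIES ((x4 AND ((x1 IMPLIES x4) IMPLIES ((x4 IMPLIES x5) AND x5))) IMPLIES NOT ((x5 IMPLIES x1) IMPLIES (x5 OR (x1 OR x5))))) = true IMPLIES true = true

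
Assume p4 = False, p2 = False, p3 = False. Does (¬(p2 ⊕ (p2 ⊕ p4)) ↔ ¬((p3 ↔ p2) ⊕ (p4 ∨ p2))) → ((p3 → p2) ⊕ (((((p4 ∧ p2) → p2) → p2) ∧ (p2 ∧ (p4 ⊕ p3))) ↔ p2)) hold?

p2 ⊕ p4 = False ⊕ False = False
p2 ⊕ (p2 ⊕ p4) = False ⊕ False = False
¬(p2 ⊕ (p2 ⊕ p4)) = ¬False = True
p3 ↔ p2 = False ↔ False = True
p4 ∨ p2 = False ∨ False = False
(p3 ↔ p2) ⊕ (p4 ∨ p2) = True ⊕ False = True
¬((p3 ↔ p2) ⊕ (p4 ∨ p2)) = ¬True = False
¬(p2 ⊕ (p2 ⊕ p4)) ↔ ¬((p3 ↔ p2) ⊕ (p4 ∨ p2)) = True ↔ False = False
p3 → p2 = False → False = True
p4 ∧ p2 = False ∧ False = False
(p4 ∧ p2) → p2 = False → False = True
((p4 ∧ p2) → p2) → p2 = True → False = False
p4 ⊕ p3 = False ⊕ False = False
p2 ∧ (p4 ⊕ p3) = False ∧ False = False
(((p4 ∧ p2) → p2) → p2) ∧ (p2 ∧ (p4 ⊕ p3)) = False ∧ False = False
((((p4 ∧ p2) → p2) → p2) ∧ (p2 ∧ (p4 ⊕ p3))) ↔ p2 = False ↔ False = True
(p3 → p2) ⊕ (((((p4 ∧ p2) → p2) → p2) ∧ (p2 ∧ (p4 ⊕ p3))) ↔ p2) = True ⊕ True = False
(¬(p2 ⊕ (p2 ⊕ p4)) ↔ ¬((p3 ↔ p2) ⊕ (p4 ∨ p2))) → ((p3 → p2) ⊕ (((((p4 ∧ p2) → p2) → p2) ∧ (p2 ∧ (p4 ⊕ p3))) ↔ p2)) = False → False = True

True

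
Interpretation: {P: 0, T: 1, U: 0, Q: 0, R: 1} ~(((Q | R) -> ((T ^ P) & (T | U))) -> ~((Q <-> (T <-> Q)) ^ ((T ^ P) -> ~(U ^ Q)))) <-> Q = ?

1

Substituting P=0, T=1, U=0, Q=0, R=1:
Q | R = 0 | 1 = 1
T ^ P = 1 ^ 0 = 1
T | U = 1 | 0 = 1
(T ^ P) & (T | U) = 1 & 1 = 1
(Q | R) -> ((T ^ P) & (T | U)) = 1 -> 1 = 1
T <-> Q = 1 <-> 0 = 0
Q <-> (T <-> Q) = 0 <-> 0 = 1
T ^ P = 1 ^ 0 = 1
U ^ Q = 0 ^ 0 = 0
~(U ^ Q) = ~0 = 1
(T ^ P) -> ~(U ^ Q) = 1 -> 1 = 1
(Q <-> (T <-> Q)) ^ ((T ^ P) -> ~(U ^ Q)) = 1 ^ 1 = 0
~((Q <-> (T <-> Q)) ^ ((T ^ P) -> ~(U ^ Q))) = ~0 = 1
((Q | R) -> ((T ^ P) & (T | U))) -> ~((Q <-> (T <-> Q)) ^ ((T ^ P) -> ~(U ^ Q))) = 1 -> 1 = 1
~(((Q | R) -> ((T ^ P) & (T | U))) -> ~((Q <-> (T <-> Q)) ^ ((T ^ P) -> ~(U ^ Q)))) = ~1 = 0
~(((Q | R) -> ((T ^ P) & (T | U))) -> ~((Q <-> (T <-> Q)) ^ ((T ^ P) -> ~(U ^ Q)))) <-> Q = 0 <-> 0 = 1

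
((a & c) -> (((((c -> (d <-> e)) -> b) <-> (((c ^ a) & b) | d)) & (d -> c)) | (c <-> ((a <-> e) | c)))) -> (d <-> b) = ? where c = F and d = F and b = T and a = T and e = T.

F

a & c = T & F = F
d <-> e = F <-> T = F
c -> (d <-> e) = F -> F = T
(c -> (d <-> e)) -> b = T -> T = T
c ^ a = F ^ T = T
(c ^ a) & b = T & T = T
((c ^ a) & b) | d = T | F = T
((c -> (d <-> e)) -> b) <-> (((c ^ a) & b) | d) = T <-> T = T
d -> c = F -> F = T
(((c -> (d <-> e)) -> b) <-> (((c ^ a) & b) | d)) & (d -> c) = T & T = T
a <-> e = T <-> T = T
(a <-> e) | c = T | F = T
c <-> ((a <-> e) | c) = F <-> T = F
((((c -> (d <-> e)) -> b) <-> (((c ^ a) & b) | d)) & (d -> c)) | (c <-> ((a <-> e) | c)) = T | F = T
(a & c) -> (((((c -> (d <-> e)) -> b) <-> (((c ^ a) & b) | d)) & (d -> c)) | (c <-> ((a <-> e) | c))) = F -> T = T
d <-> b = F <-> T = F
((a & c) -> (((((c -> (d <-> e)) -> b) <-> (((c ^ a) & b) | d)) & (d -> c)) | (c <-> ((a <-> e) | c)))) -> (d <-> b) = T -> F = F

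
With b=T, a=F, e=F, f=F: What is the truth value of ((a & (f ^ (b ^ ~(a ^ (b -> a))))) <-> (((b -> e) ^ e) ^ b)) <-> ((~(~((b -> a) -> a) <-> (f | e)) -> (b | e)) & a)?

T

b -> a = T -> F = F
a ^ (b -> a) = F ^ F = F
~(a ^ (b -> a)) = ~F = T
b ^ ~(a ^ (b -> a)) = T ^ T = F
f ^ (b ^ ~(a ^ (b -> a))) = F ^ F = F
a & (f ^ (b ^ ~(a ^ (b -> a)))) = F & F = F
b -> e = T -> F = F
(b -> e) ^ e = F ^ F = F
((b -> e) ^ e) ^ b = F ^ T = T
(a & (f ^ (b ^ ~(a ^ (b -> a))))) <-> (((b -> e) ^ e) ^ b) = F <-> T = F
b -> a = T -> F = F
(b -> a) -> a = F -> F = T
~((b -> a) -> a) = ~T = F
f | e = F | F = F
~((b -> a) -> a) <-> (f | e) = F <-> F = T
~(~((b -> a) -> a) <-> (f | e)) = ~T = F
b | e = T | F = T
~(~((b -> a) -> a) <-> (f | e)) -> (b | e) = F -> T = T
(~(~((b -> a) -> a) <-> (f | e)) -> (b | e)) & a = T & F = F
((a & (f ^ (b ^ ~(a ^ (b -> a))))) <-> (((b -> e) ^ e) ^ b)) <-> ((~(~((b -> a) -> a) <-> (f | e)) -> (b | e)) & a) = F <-> F = T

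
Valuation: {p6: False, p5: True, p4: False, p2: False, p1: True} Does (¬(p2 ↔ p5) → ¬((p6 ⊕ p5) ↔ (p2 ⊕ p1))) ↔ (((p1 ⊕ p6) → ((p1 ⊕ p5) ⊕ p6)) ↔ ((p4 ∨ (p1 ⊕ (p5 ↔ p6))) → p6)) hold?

False

p2 ↔ p5 = False ↔ True = False
¬(p2 ↔ p5) = ¬False = True
p6 ⊕ p5 = False ⊕ True = True
p2 ⊕ p1 = False ⊕ True = True
(p6 ⊕ p5) ↔ (p2 ⊕ p1) = True ↔ True = True
¬((p6 ⊕ p5) ↔ (p2 ⊕ p1)) = ¬True = False
¬(p2 ↔ p5) → ¬((p6 ⊕ p5) ↔ (p2 ⊕ p1)) = True → False = False
p1 ⊕ p6 = True ⊕ False = True
p1 ⊕ p5 = True ⊕ True = False
(p1 ⊕ p5) ⊕ p6 = False ⊕ False = False
(p1 ⊕ p6) → ((p1 ⊕ p5) ⊕ p6) = True → False = False
p5 ↔ p6 = True ↔ False = False
p1 ⊕ (p5 ↔ p6) = True ⊕ False = True
p4 ∨ (p1 ⊕ (p5 ↔ p6)) = False ∨ True = True
(p4 ∨ (p1 ⊕ (p5 ↔ p6))) → p6 = True → False = False
((p1 ⊕ p6) → ((p1 ⊕ p5) ⊕ p6)) ↔ ((p4 ∨ (p1 ⊕ (p5 ↔ p6))) → p6) = False ↔ False = True
(¬(p2 ↔ p5) → ¬((p6 ⊕ p5) ↔ (p2 ⊕ p1))) ↔ (((p1 ⊕ p6) → ((p1 ⊕ p5) ⊕ p6)) ↔ ((p4 ∨ (p1 ⊕ (p5 ↔ p6))) → p6)) = False ↔ True = False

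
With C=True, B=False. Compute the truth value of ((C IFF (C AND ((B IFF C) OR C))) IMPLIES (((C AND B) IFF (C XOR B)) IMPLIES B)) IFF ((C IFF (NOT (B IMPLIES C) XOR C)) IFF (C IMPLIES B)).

False

B IFF C = False IFF True = False
(B IFF C) OR C = False OR True = True
C AND ((B IFF C) OR C) = True AND True = True
C IFF (C AND ((B IFF C) OR C)) = True IFF True = True
C AND B = True AND False = False
C XOR B = True XOR False = True
(C AND B) IFF (C XOR B) = False IFF True = False
((C AND B) IFF (C XOR B)) IMPLIES B = False IMPLIES False = True
(C IFF (C AND ((B IFF C) OR C))) IMPLIES (((C AND B) IFF (C XOR B)) IMPLIES B) = True IMPLIES True = True
B IMPLIES C = False IMPLIES True = True
NOT (B IMPLIES C) = NOT True = False
NOT (B IMPLIES C) XOR C = False XOR True = True
C IFF (NOT (B IMPLIES C) XOR C) = True IFF True = True
C IMPLIES B = True IMPLIES False = False
(C IFF (NOT (B IMPLIES C) XOR C)) IFF (C IMPLIES B) = True IFF False = False
((C IFF (C AND ((B IFF C) OR C))) IMPLIES (((C AND B) IFF (C XOR B)) IMPLIES B)) IFF ((C IFF (NOT (B IMPLIES C) XOR C)) IFF (C IMPLIES B)) = True IFF False = False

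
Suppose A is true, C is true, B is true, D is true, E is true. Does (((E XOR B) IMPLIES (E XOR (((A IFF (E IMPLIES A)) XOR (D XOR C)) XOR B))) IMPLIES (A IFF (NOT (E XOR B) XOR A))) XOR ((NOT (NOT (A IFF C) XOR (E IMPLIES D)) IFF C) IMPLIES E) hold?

true

E XOR B = true XOR true = false
E IMPLIES A = true IMPLIES true = true
A IFF (E IMPLIES A) = true IFF true = true
D XOR C = true XOR true = false
(A IFF (E IMPLIES A)) XOR (D XOR C) = true XOR false = true
((A IFF (E IMPLIES A)) XOR (D XOR C)) XOR B = true XOR true = false
E XOR (((A IFF (E IMPLIES A)) XOR (D XOR C)) XOR B) = true XOR false = true
(E XOR B) IMPLIES (E XOR (((A IFF (E IMPLIES A)) XOR (D XOR C)) XOR B)) = false IMPLIES true = true
E XOR B = true XOR true = false
NOT (E XOR B) = NOT false = true
NOT (E XOR B) XOR A = true XOR true = false
A IFF (NOT (E XOR B) XOR A) = true IFF false = false
((E XOR B) IMPLIES (E XOR (((A IFF (E IMPLIES A)) XOR (D XOR C)) XOR B))) IMPLIES (A IFF (NOT (E XOR B) XOR A)) = true IMPLIES false = false
A IFF C = true IFF true = true
NOT (A IFF C) = NOT true = false
E IMPLIES D = true IMPLIES true = true
NOT (A IFF C) XOR (E IMPLIES D) = false XOR true = true
NOT (NOT (A IFF C) XOR (E IMPLIES D)) = NOT true = false
NOT (NOT (A IFF C) XOR (E IMPLIES D)) IFF C = false IFF true = false
(NOT (NOT (A IFF C) XOR (E IMPLIES D)) IFF C) IMPLIES E = false IMPLIES true = true
(((E XOR B) IMPLIES (E XOR (((A IFF (E IMPLIES A)) XOR (D XOR C)) XOR B))) IMPLIES (A IFF (NOT (E XOR B) XOR A))) XOR ((NOT (NOT (A IFF C) XOR (E IMPLIES D)) IFF C) IMPLIES E) = false XOR true = true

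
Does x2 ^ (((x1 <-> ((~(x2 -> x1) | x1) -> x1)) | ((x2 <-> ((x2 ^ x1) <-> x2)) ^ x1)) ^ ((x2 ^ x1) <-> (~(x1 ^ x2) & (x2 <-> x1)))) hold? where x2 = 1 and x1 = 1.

Substituting x2=1, x1=1:
x2 -> x1 = 1 -> 1 = 1
~(x2 -> x1) = ~1 = 0
~(x2 -> x1) | x1 = 0 | 1 = 1
(~(x2 -> x1) | x1) -> x1 = 1 -> 1 = 1
x1 <-> ((~(x2 -> x1) | x1) -> x1) = 1 <-> 1 = 1
x2 ^ x1 = 1 ^ 1 = 0
(x2 ^ x1) <-> x2 = 0 <-> 1 = 0
x2 <-> ((x2 ^ x1) <-> x2) = 1 <-> 0 = 0
(x2 <-> ((x2 ^ x1) <-> x2)) ^ x1 = 0 ^ 1 = 1
(x1 <-> ((~(x2 -> x1) | x1) -> x1)) | ((x2 <-> ((x2 ^ x1) <-> x2)) ^ x1) = 1 | 1 = 1
x2 ^ x1 = 1 ^ 1 = 0
x1 ^ x2 = 1 ^ 1 = 0
~(x1 ^ x2) = ~0 = 1
x2 <-> x1 = 1 <-> 1 = 1
~(x1 ^ x2) & (x2 <-> x1) = 1 & 1 = 1
(x2 ^ x1) <-> (~(x1 ^ x2) & (x2 <-> x1)) = 0 <-> 1 = 0
((x1 <-> ((~(x2 -> x1) | x1) -> x1)) | ((x2 <-> ((x2 ^ x1) <-> x2)) ^ x1)) ^ ((x2 ^ x1) <-> (~(x1 ^ x2) & (x2 <-> x1))) = 1 ^ 0 = 1
x2 ^ (((x1 <-> ((~(x2 -> x1) | x1) -> x1)) | ((x2 <-> ((x2 ^ x1) <-> x2)) ^ x1)) ^ ((x2 ^ x1) <-> (~(x1 ^ x2) & (x2 <-> x1)))) = 1 ^ 1 = 0

0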